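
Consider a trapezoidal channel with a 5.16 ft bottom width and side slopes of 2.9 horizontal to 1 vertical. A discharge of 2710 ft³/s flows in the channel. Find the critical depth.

y_c = 8.01 ft

At critical depth, Q² T / (g A³) = 1, i.e. A³/T = Q²/g = 2710²/32.2 = 228100.
Trying y = 9.76 ft: A³/T = 564100 — too large.
Trying y = 6.61 ft: A³/T = 95610 — too small.
Trying y = 8.01 ft: A³/T = 227800 — ≈ 228100.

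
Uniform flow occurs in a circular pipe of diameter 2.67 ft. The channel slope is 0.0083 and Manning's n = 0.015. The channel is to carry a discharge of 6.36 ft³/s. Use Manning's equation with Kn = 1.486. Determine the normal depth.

Manning's equation rearranged: A R^(2/3) = nQ / (1.486·√S) = 0.015 × 6.36 / (1.486 × √0.0083) = 0.7047.
Trying y = 0.574 ft: A R^(2/3) = 0.4333 — too small.
Trying y = 0.925 ft: A R^(2/3) = 1.103 — too large.
Trying y = 0.733 ft: A R^(2/3) = 0.7045 — matches.

y_n = 0.733 ft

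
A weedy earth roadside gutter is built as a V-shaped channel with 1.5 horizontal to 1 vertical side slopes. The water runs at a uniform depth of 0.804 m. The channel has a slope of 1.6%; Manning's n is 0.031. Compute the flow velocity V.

For a triangular section with side slope z = 1.5: A = zy² = 1.5×0.804² = 0.9696 m²; P = 2y√(1+z²) = 2×0.804×1.803 = 2.899 m.
Hydraulic radius R = A/P = 0.9696/2.899 = 0.3345 m.
From Manning's equation, V = (1/n) R^(2/3) S^(1/2) = (1/0.031) × 0.3345^(2/3) × 0.016^(1/2) = 1.97 m/s.

V = 1.97 m/s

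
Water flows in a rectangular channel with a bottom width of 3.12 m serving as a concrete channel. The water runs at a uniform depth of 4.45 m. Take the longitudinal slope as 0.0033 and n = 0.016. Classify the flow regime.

subcritical

Flow area A = b·y = 3.12 × 4.45 = 13.88 m². Wetted perimeter P = b + 2y = 3.12 + 2×4.45 = 12.02 m.
Hydraulic radius R = A/P = 13.88/12.02 = 1.155 m.
V = (1/n) R^(2/3) √S = (1/0.016) × 1.155^(2/3) × √0.0033 = 3.953 m/s. Hydraulic depth D_h = A/T = 13.88/3.12 = 4.45 m.
Froude number Fr = V/√(g·D_h) = 3.953/√(9.81×4.45) = 0.598, which is less than 1, so the flow is subcritical.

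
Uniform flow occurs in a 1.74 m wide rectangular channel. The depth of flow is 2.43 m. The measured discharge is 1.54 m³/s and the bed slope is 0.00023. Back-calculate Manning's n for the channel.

n = 0.0309

Flow area A = b·y = 1.74 × 2.43 = 4.228 m². Wetted perimeter P = b + 2y = 1.74 + 2×2.43 = 6.6 m.
Hydraulic radius R = A/P = 4.228/6.6 = 0.6406 m.
Rearranging Manning's equation: n = (1/Q) A R^(2/3) S^(1/2) = (1/1.54) × 4.228 × 0.6406^(2/3) × √0.00023 = 0.0309.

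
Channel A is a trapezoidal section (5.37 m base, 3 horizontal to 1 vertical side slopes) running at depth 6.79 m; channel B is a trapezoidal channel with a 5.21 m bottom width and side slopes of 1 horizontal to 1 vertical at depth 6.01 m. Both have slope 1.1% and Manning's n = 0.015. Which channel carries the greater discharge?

Channel A: With bottom width b = 5.37 m and side slope z = 3: A = (b + zy)y = (5.37 + 3×6.79)×6.79 = 174.8 m²; P = b + 2y√(1+z²) = 5.37 + 2×6.79×3.162 = 48.31 m. Hydraulic radius R = A/P = 174.8/48.31 = 3.617 m. Q_A = (1/0.015)·174.8·3.617^(2/3)·√0.011 = 2880 m³/s.
Channel B: With bottom width b = 5.21 m and side slope z = 1: A = (b + zy)y = (5.21 + 1×6.01)×6.01 = 67.43 m²; P = b + 2y√(1+z²) = 5.21 + 2×6.01×1.414 = 22.21 m. Hydraulic radius R = A/P = 67.43/22.21 = 3.036 m. Q_B = (1/0.015)·67.43·3.036^(2/3)·√0.011 = 988.6 m³/s.
Q_A = 2880 m³/s vs Q_B = 988.6 m³/s, so channel A carries more.

channel A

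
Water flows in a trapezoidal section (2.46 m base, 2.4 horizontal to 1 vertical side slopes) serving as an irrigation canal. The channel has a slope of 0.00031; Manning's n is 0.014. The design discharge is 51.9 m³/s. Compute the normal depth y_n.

y_n = 3.05 m

Manning's equation rearranged: A R^(2/3) = nQ / (1·√S) = 0.014 × 51.9 / (√0.00031) = 41.27.
Try y = 2.43 m: A R^(2/3) = 24.43 — too small.
Try y = 3.05 m: A R^(2/3) = 41.28 — matches.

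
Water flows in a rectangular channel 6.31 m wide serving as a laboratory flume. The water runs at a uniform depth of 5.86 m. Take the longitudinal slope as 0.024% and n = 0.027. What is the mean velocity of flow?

V = 0.926 m/s

Flow area A = b·y = 6.31 × 5.86 = 36.98 m². Wetted perimeter P = b + 2y = 6.31 + 2×5.86 = 18.03 m.
Hydraulic radius R = A/P = 36.98/18.03 = 2.051 m.
From Manning's equation, V = (1/n) R^(2/3) S^(1/2) = (1/0.027) × 2.051^(2/3) × 0.00024^(1/2) = 0.926 m/s.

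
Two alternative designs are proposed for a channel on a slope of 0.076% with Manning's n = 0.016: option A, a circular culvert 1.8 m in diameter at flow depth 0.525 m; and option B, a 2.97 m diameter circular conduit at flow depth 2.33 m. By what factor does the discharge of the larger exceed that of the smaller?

19.6

Channel A: For a circular section of diameter D = 1.8 m at depth y = 0.525 m, the central angle is θ = 2 arccos(1 − 2y/D) = 2.282 rad. Then A = (D²/8)(θ − sin θ) = 0.6174 m² and P = Dθ/2 = 2.054 m. Hydraulic radius R = A/P = 0.6174/2.054 = 0.3006 m. Q_A = (1/0.016)·0.6174·0.3006^(2/3)·√0.00076 = 0.4774 m³/s.
Channel B: For a circular section of diameter D = 2.97 m at depth y = 2.33 m, the central angle is θ = 2 arccos(1 − 2y/D) = 4.352 rad. Then A = (D²/8)(θ − sin θ) = 5.831 m² and P = Dθ/2 = 6.463 m. Hydraulic radius R = A/P = 5.831/6.463 = 0.9022 m. Q_B = (1/0.016)·5.831·0.9022^(2/3)·√0.00076 = 9.38 m³/s.
The larger discharge is 9.38 m³/s and the smaller is 0.4774 m³/s; the ratio is 19.6.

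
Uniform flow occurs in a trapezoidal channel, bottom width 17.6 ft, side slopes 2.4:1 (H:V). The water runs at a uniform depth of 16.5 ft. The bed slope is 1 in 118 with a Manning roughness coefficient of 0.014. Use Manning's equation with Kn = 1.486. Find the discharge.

With bottom width b = 17.6 ft and side slope z = 2.4: A = (b + zy)y = (17.6 + 2.4×16.5)×16.5 = 943.8 ft²; P = b + 2y√(1+z²) = 17.6 + 2×16.5×2.6 = 103.4 ft.
Hydraulic radius R = A/P = 943.8/103.4 = 9.128 ft.
Manning's equation: Q = (1.486/n) A R^(2/3) S^(1/2) = (1.486/0.014) × 943.8 × 9.128^(2/3) × 0.008475^(1/2) = 40300 ft³/s.

Q = 40300 ft³/s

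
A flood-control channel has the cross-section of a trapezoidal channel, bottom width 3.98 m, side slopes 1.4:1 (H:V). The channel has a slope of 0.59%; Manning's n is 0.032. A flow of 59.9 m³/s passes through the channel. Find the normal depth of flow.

y_n = 2.53 m

Manning's equation rearranged: A R^(2/3) = nQ / (1·√S) = 0.032 × 59.9 / (√0.0059) = 24.95.
At y = 2.1 m: A R^(2/3) = 17.28 — low.
At y = 3.03 m: A R^(2/3) = 35.89 — high.
At y = 2.53 m: A R^(2/3) = 24.94 — matches.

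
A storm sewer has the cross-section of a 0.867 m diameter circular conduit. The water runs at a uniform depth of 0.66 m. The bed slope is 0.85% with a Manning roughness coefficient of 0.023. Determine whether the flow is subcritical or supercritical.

For a circular section of diameter D = 0.867 m at depth y = 0.66 m, the central angle is θ = 2 arccos(1 − 2y/D) = 4.241 rad. Then A = (D²/8)(θ − sin θ) = 0.4822 m² and P = Dθ/2 = 1.839 m.
Hydraulic radius R = A/P = 0.4822/1.839 = 0.2623 m.
V = (1/n) R^(2/3) √S = (1/0.023) × 0.2623^(2/3) × √0.0085 = 1.642 m/s. Hydraulic depth D_h = A/T = 0.4822/0.7392 = 0.6523 m.
Froude number Fr = V/√(g·D_h) = 1.642/√(9.81×0.6523) = 0.649, which is less than 1, so the flow is subcritical.

subcritical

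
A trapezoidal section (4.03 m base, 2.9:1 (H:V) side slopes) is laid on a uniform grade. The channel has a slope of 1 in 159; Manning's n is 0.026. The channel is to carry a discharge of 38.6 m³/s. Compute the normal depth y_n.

y_n = 1.53 m

Manning's equation rearranged: A R^(2/3) = nQ / (1·√S) = 0.026 × 38.6 / (√0.006289) = 12.65.
Try y = 1.87 m: A R^(2/3) = 19.29 — high.
Try y = 1.14 m: A R^(2/3) = 6.956 — low.
Try y = 1.53 m: A R^(2/3) = 12.66 — ≈ 12.65.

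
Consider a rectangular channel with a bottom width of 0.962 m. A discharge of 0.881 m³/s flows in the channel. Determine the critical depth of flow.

For a rectangular channel, critical depth y_c = (q²/g)^(1/3) where q = Q/b = 0.881/0.962 = 0.9158 m²/s.
So y_c = (0.9158²/9.81)^(1/3) = 0.441 m.

y_c = 0.441 m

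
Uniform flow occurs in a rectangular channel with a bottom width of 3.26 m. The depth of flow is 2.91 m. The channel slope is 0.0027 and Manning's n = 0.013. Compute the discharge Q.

Flow area A = b·y = 3.26 × 2.91 = 9.487 m². Wetted perimeter P = b + 2y = 3.26 + 2×2.91 = 9.08 m.
Hydraulic radius R = A/P = 9.487/9.08 = 1.045 m.
Manning's equation: Q = (1/n) A R^(2/3) S^(1/2) = (1/0.013) × 9.487 × 1.045^(2/3) × 0.0027^(1/2) = 39 m³/s.

Q = 39 m³/s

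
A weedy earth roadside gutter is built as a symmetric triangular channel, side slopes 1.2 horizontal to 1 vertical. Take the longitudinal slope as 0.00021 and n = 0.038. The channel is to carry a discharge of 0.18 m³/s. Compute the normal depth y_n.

Manning's equation rearranged: A R^(2/3) = nQ / (1·√S) = 0.038 × 0.18 / (√0.00021) = 0.472.
Try y = 1.12 m: A R^(2/3) = 0.8578 — too large.
Try y = 0.744 m: A R^(2/3) = 0.2882 — too small.
Try y = 0.895 m: A R^(2/3) = 0.4717 — matches.

y_n = 0.895 m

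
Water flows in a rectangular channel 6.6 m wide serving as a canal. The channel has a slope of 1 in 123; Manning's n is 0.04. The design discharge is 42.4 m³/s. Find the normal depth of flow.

Manning's equation rearranged: A R^(2/3) = nQ / (1·√S) = 0.04 × 42.4 / (√0.00813) = 18.81.
At y = 2.95 m: A R^(2/3) = 26.16 — over.
At y = 1.62 m: A R^(2/3) = 11.3 — short.
At y = 2.32 m: A R^(2/3) = 18.82 — close enough.

y_n = 2.32 m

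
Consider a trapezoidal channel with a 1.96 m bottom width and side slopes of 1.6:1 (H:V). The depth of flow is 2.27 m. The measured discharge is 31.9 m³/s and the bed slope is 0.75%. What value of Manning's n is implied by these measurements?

With bottom width b = 1.96 m and side slope z = 1.6: A = (b + zy)y = (1.96 + 1.6×2.27)×2.27 = 12.69 m²; P = b + 2y√(1+z²) = 1.96 + 2×2.27×1.887 = 10.53 m.
Hydraulic radius R = A/P = 12.69/10.53 = 1.206 m.
Rearranging Manning's equation: n = (1/Q) A R^(2/3) S^(1/2) = (1/31.9) × 12.69 × 1.206^(2/3) × √0.0075 = 0.039.

n = 0.039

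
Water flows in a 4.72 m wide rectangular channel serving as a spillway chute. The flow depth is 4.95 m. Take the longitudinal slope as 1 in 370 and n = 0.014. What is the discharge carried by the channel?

Flow area A = b·y = 4.72 × 4.95 = 23.36 m². Wetted perimeter P = b + 2y = 4.72 + 2×4.95 = 14.62 m.
Hydraulic radius R = A/P = 23.36/14.62 = 1.598 m.
Manning's equation: Q = (1/n) A R^(2/3) S^(1/2) = (1/0.014) × 23.36 × 1.598^(2/3) × 0.002703^(1/2) = 119 m³/s.

Q = 119 m³/s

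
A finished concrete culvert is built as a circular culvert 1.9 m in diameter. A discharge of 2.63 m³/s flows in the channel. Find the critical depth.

y_c = 0.78 m

At critical depth, Q² T / (g A³) = 1, i.e. A³/T = Q²/g = 2.63²/9.81 = 0.7051.
At y = 0.638 m: A³/T = 0.3252 — too small.
At y = 0.88 m: A³/T = 1.119 — too large.
At y = 0.78 m: A³/T = 0.705 — matches.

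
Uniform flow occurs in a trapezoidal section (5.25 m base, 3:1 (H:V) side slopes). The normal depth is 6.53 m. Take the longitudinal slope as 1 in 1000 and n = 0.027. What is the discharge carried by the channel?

Q = 437 m³/s

With bottom width b = 5.25 m and side slope z = 3: A = (b + zy)y = (5.25 + 3×6.53)×6.53 = 162.2 m²; P = b + 2y√(1+z²) = 5.25 + 2×6.53×3.162 = 46.55 m.
Hydraulic radius R = A/P = 162.2/46.55 = 3.485 m.
Manning's equation: Q = (1/n) A R^(2/3) S^(1/2) = (1/0.027) × 162.2 × 3.485^(2/3) × 0.001^(1/2) = 437 m³/s.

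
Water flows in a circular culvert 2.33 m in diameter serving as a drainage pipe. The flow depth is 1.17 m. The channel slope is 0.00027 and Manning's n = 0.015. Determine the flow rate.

Q = 1.64 m³/s

For a circular section of diameter D = 2.33 m at depth y = 1.17 m, the central angle is θ = 2 arccos(1 − 2y/D) = 3.15 rad. Then A = (D²/8)(θ − sin θ) = 2.144 m² and P = Dθ/2 = 3.67 m.
Hydraulic radius R = A/P = 2.144/3.67 = 0.5841 m.
Manning's equation: Q = (1/n) A R^(2/3) S^(1/2) = (1/0.015) × 2.144 × 0.5841^(2/3) × 0.00027^(1/2) = 1.64 m³/s.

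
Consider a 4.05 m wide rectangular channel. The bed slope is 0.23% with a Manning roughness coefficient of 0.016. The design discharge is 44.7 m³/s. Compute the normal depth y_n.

y_n = 3.19 m

Manning's equation rearranged: A R^(2/3) = nQ / (1·√S) = 0.016 × 44.7 / (√0.0023) = 14.91.
Try y = 2.55 m: A R^(2/3) = 11.2 — too small.
Try y = 3.69 m: A R^(2/3) = 17.87 — too large.
Try y = 3.19 m: A R^(2/3) = 14.9 — close enough.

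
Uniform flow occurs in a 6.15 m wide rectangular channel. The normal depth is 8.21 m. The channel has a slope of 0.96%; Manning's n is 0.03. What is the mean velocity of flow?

V = 5.59 m/s

Flow area A = b·y = 6.15 × 8.21 = 50.49 m². Wetted perimeter P = b + 2y = 6.15 + 2×8.21 = 22.57 m.
Hydraulic radius R = A/P = 50.49/22.57 = 2.237 m.
From Manning's equation, V = (1/n) R^(2/3) S^(1/2) = (1/0.03) × 2.237^(2/3) × 0.0096^(1/2) = 5.59 m/s.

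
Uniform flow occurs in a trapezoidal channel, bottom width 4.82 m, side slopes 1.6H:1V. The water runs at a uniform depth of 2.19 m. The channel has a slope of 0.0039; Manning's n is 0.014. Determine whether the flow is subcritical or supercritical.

With bottom width b = 4.82 m and side slope z = 1.6: A = (b + zy)y = (4.82 + 1.6×2.19)×2.19 = 18.23 m²; P = b + 2y√(1+z²) = 4.82 + 2×2.19×1.887 = 13.08 m.
Hydraulic radius R = A/P = 18.23/13.08 = 1.393 m.
V = (1/n) R^(2/3) √S = (1/0.014) × 1.393^(2/3) × √0.0039 = 5.564 m/s. Hydraulic depth D_h = A/T = 18.23/11.83 = 1.541 m.
Froude number Fr = V/√(g·D_h) = 5.564/√(9.81×1.541) = 1.43, which is greater than 1, so the flow is supercritical.

supercritical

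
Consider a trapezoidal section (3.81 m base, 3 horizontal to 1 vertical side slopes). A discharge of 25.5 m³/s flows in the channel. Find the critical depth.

y_c = 1.21 m

At critical depth, Q² T / (g A³) = 1, i.e. A³/T = Q²/g = 25.5²/9.81 = 66.28.
Trying y = 1.34 m: A³/T = 97.47 — too large.
Trying y = 1.01 m: A³/T = 33.41 — too small.
Trying y = 1.21 m: A³/T = 65.91 — ≈ 66.28.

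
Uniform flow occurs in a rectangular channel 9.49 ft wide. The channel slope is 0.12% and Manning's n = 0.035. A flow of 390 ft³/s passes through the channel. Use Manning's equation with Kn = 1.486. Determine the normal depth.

Manning's equation rearranged: A R^(2/3) = nQ / (1.486·√S) = 0.035 × 390 / (1.486 × √0.0012) = 265.2.
At y = 14.1 ft: A R^(2/3) = 311.4 — high.
At y = 8.92 ft: A R^(2/3) = 179.9 — low.
At y = 12.3 ft: A R^(2/3) = 265.2 — matches.

y_n = 12.3 ft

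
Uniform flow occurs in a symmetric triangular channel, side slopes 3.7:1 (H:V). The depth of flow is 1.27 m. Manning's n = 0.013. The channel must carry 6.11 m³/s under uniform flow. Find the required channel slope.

For a triangular section with side slope z = 3.7: A = zy² = 3.7×1.27² = 5.968 m²; P = 2y√(1+z²) = 2×1.27×3.833 = 9.735 m.
Hydraulic radius R = A/P = 5.968/9.735 = 0.613 m.
From Manning's equation, S = [nQ / (1 A R^(2/3))]² = [0.013 × 6.11 / (1 × 5.968 × 0.613^(2/3))]² = 0.00034.

S = 0.00034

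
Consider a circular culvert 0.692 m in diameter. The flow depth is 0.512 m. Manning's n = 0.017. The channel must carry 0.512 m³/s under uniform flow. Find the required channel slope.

For a circular section of diameter D = 0.692 m at depth y = 0.512 m, the central angle is θ = 2 arccos(1 − 2y/D) = 4.142 rad. Then A = (D²/8)(θ − sin θ) = 0.2983 m² and P = Dθ/2 = 1.433 m.
Hydraulic radius R = A/P = 0.2983/1.433 = 0.2082 m.
From Manning's equation, S = [nQ / (1 A R^(2/3))]² = [0.017 × 0.512 / (1 × 0.2983 × 0.2082^(2/3))]² = 0.0069.

S = 0.0069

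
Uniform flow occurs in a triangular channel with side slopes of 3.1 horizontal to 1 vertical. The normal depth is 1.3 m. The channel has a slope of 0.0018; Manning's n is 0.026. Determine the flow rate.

Q = 6.21 m³/s

For a triangular section with side slope z = 3.1: A = zy² = 3.1×1.3² = 5.239 m²; P = 2y√(1+z²) = 2×1.3×3.257 = 8.469 m.
Hydraulic radius R = A/P = 5.239/8.469 = 0.6186 m.
Manning's equation: Q = (1/n) A R^(2/3) S^(1/2) = (1/0.026) × 5.239 × 0.6186^(2/3) × 0.0018^(1/2) = 6.21 m³/s.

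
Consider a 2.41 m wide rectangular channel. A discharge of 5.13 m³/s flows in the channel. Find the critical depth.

y_c = 0.773 m

For a rectangular channel, critical depth y_c = (q²/g)^(1/3) where q = Q/b = 5.13/2.41 = 2.129 m²/s.
So y_c = (2.129²/9.81)^(1/3) = 0.773 m.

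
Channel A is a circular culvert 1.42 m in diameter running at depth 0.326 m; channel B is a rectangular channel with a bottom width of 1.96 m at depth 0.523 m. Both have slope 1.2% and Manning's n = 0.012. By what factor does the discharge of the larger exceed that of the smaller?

Channel A: For a circular section of diameter D = 1.42 m at depth y = 0.326 m, the central angle is θ = 2 arccos(1 − 2y/D) = 1.999 rad. Then A = (D²/8)(θ − sin θ) = 0.2745 m² and P = Dθ/2 = 1.419 m. Hydraulic radius R = A/P = 0.2745/1.419 = 0.1934 m. Q_A = (1/0.012)·0.2745·0.1934^(2/3)·√0.012 = 0.8379 m³/s.
Channel B: Flow area A = b·y = 1.96 × 0.523 = 1.025 m². Wetted perimeter P = b + 2y = 1.96 + 2×0.523 = 3.006 m. Hydraulic radius R = A/P = 1.025/3.006 = 0.341 m. Q_B = (1/0.012)·1.025·0.341^(2/3)·√0.012 = 4.568 m³/s.
The larger discharge is 4.568 m³/s and the smaller is 0.8379 m³/s; the ratio is 5.45.

5.45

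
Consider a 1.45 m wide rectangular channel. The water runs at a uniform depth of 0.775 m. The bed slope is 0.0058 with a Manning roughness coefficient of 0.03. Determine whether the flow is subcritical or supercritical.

subcritical

Flow area A = b·y = 1.45 × 0.775 = 1.124 m². Wetted perimeter P = b + 2y = 1.45 + 2×0.775 = 3 m.
Hydraulic radius R = A/P = 1.124/3 = 0.3746 m.
V = (1/n) R^(2/3) √S = (1/0.03) × 0.3746^(2/3) × √0.0058 = 1.319 m/s. Hydraulic depth D_h = A/T = 1.124/1.45 = 0.775 m.
Froude number Fr = V/√(g·D_h) = 1.319/√(9.81×0.775) = 0.478, which is less than 1, so the flow is subcritical.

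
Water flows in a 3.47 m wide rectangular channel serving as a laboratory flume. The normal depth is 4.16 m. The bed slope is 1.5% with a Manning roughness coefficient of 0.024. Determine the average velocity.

Flow area A = b·y = 3.47 × 4.16 = 14.44 m². Wetted perimeter P = b + 2y = 3.47 + 2×4.16 = 11.79 m.
Hydraulic radius R = A/P = 14.44/11.79 = 1.224 m.
From Manning's equation, V = (1/n) R^(2/3) S^(1/2) = (1/0.024) × 1.224^(2/3) × 0.015^(1/2) = 5.84 m/s.

V = 5.84 m/s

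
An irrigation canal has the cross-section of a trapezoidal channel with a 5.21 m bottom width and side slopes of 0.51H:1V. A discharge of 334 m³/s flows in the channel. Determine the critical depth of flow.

y_c = 6.09 m

At critical depth, Q² T / (g A³) = 1, i.e. A³/T = Q²/g = 334²/9.81 = 11370.
Trying y = 4.55 m: A³/T = 4083 — low.
Trying y = 7.49 m: A³/T = 24080 — high.
Trying y = 6.09 m: A³/T = 11370 — matches.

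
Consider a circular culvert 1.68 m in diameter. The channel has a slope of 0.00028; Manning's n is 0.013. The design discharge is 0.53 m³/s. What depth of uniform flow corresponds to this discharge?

y_n = 0.666 m

Manning's equation rearranged: A R^(2/3) = nQ / (1·√S) = 0.013 × 0.53 / (√0.00028) = 0.4118.
Trying y = 0.723 m: A R^(2/3) = 0.4783 — over.
Trying y = 0.475 m: A R^(2/3) = 0.217 — short.
Trying y = 0.666 m: A R^(2/3) = 0.4121 — close enough.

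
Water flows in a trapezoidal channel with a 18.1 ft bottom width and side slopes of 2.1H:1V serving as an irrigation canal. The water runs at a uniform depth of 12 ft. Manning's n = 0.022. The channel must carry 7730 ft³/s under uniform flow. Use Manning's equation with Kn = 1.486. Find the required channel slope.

With bottom width b = 18.1 ft and side slope z = 2.1: A = (b + zy)y = (18.1 + 2.1×12)×12 = 519.6 ft²; P = b + 2y√(1+z²) = 18.1 + 2×12×2.326 = 73.92 ft.
Hydraulic radius R = A/P = 519.6/73.92 = 7.029 ft.
From Manning's equation, S = [nQ / (1.486 A R^(2/3))]² = [0.022 × 7730 / (1.486 × 519.6 × 7.029^(2/3))]² = 0.0036.

S = 0.0036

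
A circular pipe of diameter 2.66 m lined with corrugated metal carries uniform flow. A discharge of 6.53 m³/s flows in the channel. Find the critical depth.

At critical depth, Q² T / (g A³) = 1, i.e. A³/T = Q²/g = 6.53²/9.81 = 4.347.
Trying y = 1.3 m: A³/T = 7.392 — too large.
Trying y = 0.832 m: A³/T = 1.329 — too small.
Trying y = 1.13 m: A³/T = 4.323 — ≈ 4.347.

y_c = 1.13 m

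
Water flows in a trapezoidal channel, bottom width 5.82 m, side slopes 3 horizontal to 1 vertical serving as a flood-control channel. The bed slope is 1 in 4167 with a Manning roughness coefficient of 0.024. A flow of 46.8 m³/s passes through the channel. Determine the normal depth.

Manning's equation rearranged: A R^(2/3) = nQ / (1·√S) = 0.024 × 46.8 / (√0.00024) = 72.51.
Try y = 2.75 m: A R^(2/3) = 54.4 — short.
Try y = 3.86 m: A R^(2/3) = 114.4 — over.
Try y = 3.14 m: A R^(2/3) = 72.47 — close enough.

y_n = 3.14 m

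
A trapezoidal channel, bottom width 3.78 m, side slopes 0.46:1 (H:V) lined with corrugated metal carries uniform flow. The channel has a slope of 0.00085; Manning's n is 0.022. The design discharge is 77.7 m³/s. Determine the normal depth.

y_n = 5.51 m

Manning's equation rearranged: A R^(2/3) = nQ / (1·√S) = 0.022 × 77.7 / (√0.00085) = 58.63.
Trying y = 3.91 m: A R^(2/3) = 31.81 — low.
Trying y = 6 m: A R^(2/3) = 68.57 — high.
Trying y = 5.51 m: A R^(2/3) = 58.62 — matches.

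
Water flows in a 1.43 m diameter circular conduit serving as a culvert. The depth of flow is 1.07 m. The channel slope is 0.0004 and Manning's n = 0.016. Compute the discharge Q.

Q = 0.92 m³/s

For a circular section of diameter D = 1.43 m at depth y = 1.07 m, the central angle is θ = 2 arccos(1 − 2y/D) = 4.181 rad. Then A = (D²/8)(θ − sin θ) = 1.289 m² and P = Dθ/2 = 2.989 m.
Hydraulic radius R = A/P = 1.289/2.989 = 0.4312 m.
Manning's equation: Q = (1/n) A R^(2/3) S^(1/2) = (1/0.016) × 1.289 × 0.4312^(2/3) × 0.0004^(1/2) = 0.92 m³/s.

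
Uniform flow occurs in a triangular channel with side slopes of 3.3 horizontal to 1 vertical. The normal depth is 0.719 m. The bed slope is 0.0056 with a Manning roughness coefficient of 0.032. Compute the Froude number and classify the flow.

subcritical

For a triangular section with side slope z = 3.3: A = zy² = 3.3×0.719² = 1.706 m²; P = 2y√(1+z²) = 2×0.719×3.448 = 4.958 m.
Hydraulic radius R = A/P = 1.706/4.958 = 0.3441 m.
V = (1/n) R^(2/3) √S = (1/0.032) × 0.3441^(2/3) × √0.0056 = 1.148 m/s. Hydraulic depth D_h = A/T = 1.706/4.745 = 0.3595 m.
Froude number Fr = V/√(g·D_h) = 1.148/√(9.81×0.3595) = 0.611, which is less than 1, so the flow is subcritical.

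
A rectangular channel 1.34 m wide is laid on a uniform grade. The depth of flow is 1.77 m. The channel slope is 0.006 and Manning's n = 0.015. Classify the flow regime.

subcritical

Flow area A = b·y = 1.34 × 1.77 = 2.372 m². Wetted perimeter P = b + 2y = 1.34 + 2×1.77 = 4.88 m.
Hydraulic radius R = A/P = 2.372/4.88 = 0.486 m.
V = (1/n) R^(2/3) √S = (1/0.015) × 0.486^(2/3) × √0.006 = 3.192 m/s. Hydraulic depth D_h = A/T = 2.372/1.34 = 1.77 m.
Froude number Fr = V/√(g·D_h) = 3.192/√(9.81×1.77) = 0.766, which is less than 1, so the flow is subcritical.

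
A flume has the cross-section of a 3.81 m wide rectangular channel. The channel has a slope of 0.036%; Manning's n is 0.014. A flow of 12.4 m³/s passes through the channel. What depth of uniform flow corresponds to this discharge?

Manning's equation rearranged: A R^(2/3) = nQ / (1·√S) = 0.014 × 12.4 / (√0.00036) = 9.15.
Try y = 2.62 m: A R^(2/3) = 10.66 — too large.
Try y = 2.33 m: A R^(2/3) = 9.16 — matches.

y_n = 2.33 m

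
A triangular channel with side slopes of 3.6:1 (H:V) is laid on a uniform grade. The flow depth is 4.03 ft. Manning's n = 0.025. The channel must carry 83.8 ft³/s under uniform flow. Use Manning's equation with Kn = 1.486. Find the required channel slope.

S = 0.00024

For a triangular section with side slope z = 3.6: A = zy² = 3.6×4.03² = 58.47 ft²; P = 2y√(1+z²) = 2×4.03×3.736 = 30.11 ft.
Hydraulic radius R = A/P = 58.47/30.11 = 1.941 ft.
From Manning's equation, S = [nQ / (1.486 A R^(2/3))]² = [0.025 × 83.8 / (1.486 × 58.47 × 1.941^(2/3))]² = 0.00024.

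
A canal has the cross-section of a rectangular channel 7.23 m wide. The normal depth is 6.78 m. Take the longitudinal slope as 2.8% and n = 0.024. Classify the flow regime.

supercritical

Flow area A = b·y = 7.23 × 6.78 = 49.02 m². Wetted perimeter P = b + 2y = 7.23 + 2×6.78 = 20.79 m.
Hydraulic radius R = A/P = 49.02/20.79 = 2.358 m.
V = (1/n) R^(2/3) √S = (1/0.024) × 2.358^(2/3) × √0.028 = 12.35 m/s. Hydraulic depth D_h = A/T = 49.02/7.23 = 6.78 m.
Froude number Fr = V/√(g·D_h) = 12.35/√(9.81×6.78) = 1.51, which is greater than 1, so the flow is supercritical.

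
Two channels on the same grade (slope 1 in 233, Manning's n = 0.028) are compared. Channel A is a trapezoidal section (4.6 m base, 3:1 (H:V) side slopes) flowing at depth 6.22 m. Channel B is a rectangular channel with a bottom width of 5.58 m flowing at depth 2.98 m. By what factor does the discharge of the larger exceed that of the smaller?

Channel A: With bottom width b = 4.6 m and side slope z = 3: A = (b + zy)y = (4.6 + 3×6.22)×6.22 = 144.7 m²; P = b + 2y√(1+z²) = 4.6 + 2×6.22×3.162 = 43.94 m. Hydraulic radius R = A/P = 144.7/43.94 = 3.293 m. Q_A = (1/0.028)·144.7·3.293^(2/3)·√0.004292 = 749.2 m³/s.
Channel B: Flow area A = b·y = 5.58 × 2.98 = 16.63 m². Wetted perimeter P = b + 2y = 5.58 + 2×2.98 = 11.54 m. Hydraulic radius R = A/P = 16.63/11.54 = 1.441 m. Q_B = (1/0.028)·16.63·1.441^(2/3)·√0.004292 = 49.63 m³/s.
The larger discharge is 749.2 m³/s and the smaller is 49.63 m³/s; the ratio is 15.1.

15.1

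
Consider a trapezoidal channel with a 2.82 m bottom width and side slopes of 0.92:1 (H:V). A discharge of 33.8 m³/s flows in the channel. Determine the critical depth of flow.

y_c = 1.96 m

At critical depth, Q² T / (g A³) = 1, i.e. A³/T = Q²/g = 33.8²/9.81 = 116.5.
Trying y = 1.46 m: A³/T = 40.78 — low.
Trying y = 2.41 m: A³/T = 246.6 — high.
Trying y = 1.96 m: A³/T = 115.8 — matches.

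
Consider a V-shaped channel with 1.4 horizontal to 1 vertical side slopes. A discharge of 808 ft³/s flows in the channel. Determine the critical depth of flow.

At critical depth, Q² T / (g A³) = 1, i.e. A³/T = Q²/g = 808²/32.2 = 20280.
Trying y = 8.88 ft: A³/T = 54110 — too large.
Trying y = 7.3 ft: A³/T = 20320 — close enough.

y_c = 7.3 ft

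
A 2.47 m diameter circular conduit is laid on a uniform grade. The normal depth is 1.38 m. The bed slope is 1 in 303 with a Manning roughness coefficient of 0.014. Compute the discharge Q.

Q = 8.57 m³/s

For a circular section of diameter D = 2.47 m at depth y = 1.38 m, the central angle is θ = 2 arccos(1 − 2y/D) = 3.377 rad. Then A = (D²/8)(θ − sin θ) = 2.753 m² and P = Dθ/2 = 4.171 m.
Hydraulic radius R = A/P = 2.753/4.171 = 0.6601 m.
Manning's equation: Q = (1/n) A R^(2/3) S^(1/2) = (1/0.014) × 2.753 × 0.6601^(2/3) × 0.0033^(1/2) = 8.57 m³/s.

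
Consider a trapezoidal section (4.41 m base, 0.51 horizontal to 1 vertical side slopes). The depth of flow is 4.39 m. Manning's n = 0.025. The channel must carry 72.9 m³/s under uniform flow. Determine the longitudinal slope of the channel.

With bottom width b = 4.41 m and side slope z = 0.51: A = (b + zy)y = (4.41 + 0.51×4.39)×4.39 = 29.19 m²; P = b + 2y√(1+z²) = 4.41 + 2×4.39×1.123 = 14.27 m.
Hydraulic radius R = A/P = 29.19/14.27 = 2.046 m.
From Manning's equation, S = [nQ / (1 A R^(2/3))]² = [0.025 × 72.9 / (1 × 29.19 × 2.046^(2/3))]² = 0.0015.

S = 0.0015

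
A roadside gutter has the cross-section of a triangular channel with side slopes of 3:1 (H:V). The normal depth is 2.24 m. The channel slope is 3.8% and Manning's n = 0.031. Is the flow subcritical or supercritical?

For a triangular section with side slope z = 3: A = zy² = 3×2.24² = 15.05 m²; P = 2y√(1+z²) = 2×2.24×3.162 = 14.17 m.
Hydraulic radius R = A/P = 15.05/14.17 = 1.063 m.
V = (1/n) R^(2/3) √S = (1/0.031) × 1.063^(2/3) × √0.038 = 6.548 m/s. Hydraulic depth D_h = A/T = 15.05/13.44 = 1.12 m.
Froude number Fr = V/√(g·D_h) = 6.548/√(9.81×1.12) = 1.98, which is greater than 1, so the flow is supercritical.

supercritical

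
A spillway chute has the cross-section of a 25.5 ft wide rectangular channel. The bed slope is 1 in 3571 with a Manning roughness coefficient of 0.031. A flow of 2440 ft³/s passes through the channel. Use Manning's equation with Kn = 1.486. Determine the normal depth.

Manning's equation rearranged: A R^(2/3) = nQ / (1.486·√S) = 0.031 × 2440 / (1.486 × √0.00028) = 3042.
Trying y = 35.4 ft: A R^(2/3) = 4013 — too large.
Trying y = 21.5 ft: A R^(2/3) = 2194 — too small.
Trying y = 28.1 ft: A R^(2/3) = 3047 — matches.

y_n = 28.1 ft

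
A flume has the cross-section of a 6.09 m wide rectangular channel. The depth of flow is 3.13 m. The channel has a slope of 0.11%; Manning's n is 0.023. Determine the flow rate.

Q = 36.7 m³/s

Flow area A = b·y = 6.09 × 3.13 = 19.06 m². Wetted perimeter P = b + 2y = 6.09 + 2×3.13 = 12.35 m.
Hydraulic radius R = A/P = 19.06/12.35 = 1.543 m.
Manning's equation: Q = (1/n) A R^(2/3) S^(1/2) = (1/0.023) × 19.06 × 1.543^(2/3) × 0.0011^(1/2) = 36.7 m³/s.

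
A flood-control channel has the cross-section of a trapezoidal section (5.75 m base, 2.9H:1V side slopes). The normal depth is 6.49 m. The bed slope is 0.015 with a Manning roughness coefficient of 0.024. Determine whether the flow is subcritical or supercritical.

With bottom width b = 5.75 m and side slope z = 2.9: A = (b + zy)y = (5.75 + 2.9×6.49)×6.49 = 159.5 m²; P = b + 2y√(1+z²) = 5.75 + 2×6.49×3.068 = 45.57 m.
Hydraulic radius R = A/P = 159.5/45.57 = 3.5 m.
V = (1/n) R^(2/3) √S = (1/0.024) × 3.5^(2/3) × √0.015 = 11.76 m/s. Hydraulic depth D_h = A/T = 159.5/43.39 = 3.675 m.
Froude number Fr = V/√(g·D_h) = 11.76/√(9.81×3.675) = 1.96, which is greater than 1, so the flow is supercritical.

supercritical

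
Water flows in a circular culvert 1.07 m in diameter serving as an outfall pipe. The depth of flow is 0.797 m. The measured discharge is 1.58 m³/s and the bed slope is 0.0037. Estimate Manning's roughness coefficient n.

n = 0.013

For a circular section of diameter D = 1.07 m at depth y = 0.797 m, the central angle is θ = 2 arccos(1 − 2y/D) = 4.165 rad. Then A = (D²/8)(θ − sin θ) = 0.7183 m² and P = Dθ/2 = 2.228 m.
Hydraulic radius R = A/P = 0.7183/2.228 = 0.3223 m.
Rearranging Manning's equation: n = (1/Q) A R^(2/3) S^(1/2) = (1/1.58) × 0.7183 × 0.3223^(2/3) × √0.0037 = 0.013.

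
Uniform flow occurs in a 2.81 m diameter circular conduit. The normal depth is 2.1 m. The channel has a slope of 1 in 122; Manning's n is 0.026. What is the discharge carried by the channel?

For a circular section of diameter D = 2.81 m at depth y = 2.1 m, the central angle is θ = 2 arccos(1 − 2y/D) = 4.176 rad. Then A = (D²/8)(θ − sin θ) = 4.971 m² and P = Dθ/2 = 5.868 m.
Hydraulic radius R = A/P = 4.971/5.868 = 0.8471 m.
Manning's equation: Q = (1/n) A R^(2/3) S^(1/2) = (1/0.026) × 4.971 × 0.8471^(2/3) × 0.008197^(1/2) = 15.5 m³/s.

Q = 15.5 m³/s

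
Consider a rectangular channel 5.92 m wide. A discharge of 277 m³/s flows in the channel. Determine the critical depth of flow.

For a rectangular channel, critical depth y_c = (q²/g)^(1/3) where q = Q/b = 277/5.92 = 46.79 m²/s.
So y_c = (46.79²/9.81)^(1/3) = 6.07 m.

y_c = 6.07 m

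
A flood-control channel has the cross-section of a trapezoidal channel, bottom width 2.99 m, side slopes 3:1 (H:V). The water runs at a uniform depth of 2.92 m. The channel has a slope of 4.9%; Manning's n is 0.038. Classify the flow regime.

supercritical

With bottom width b = 2.99 m and side slope z = 3: A = (b + zy)y = (2.99 + 3×2.92)×2.92 = 34.31 m²; P = b + 2y√(1+z²) = 2.99 + 2×2.92×3.162 = 21.46 m.
Hydraulic radius R = A/P = 34.31/21.46 = 1.599 m.
V = (1/n) R^(2/3) √S = (1/0.038) × 1.599^(2/3) × √0.049 = 7.965 m/s. Hydraulic depth D_h = A/T = 34.31/20.51 = 1.673 m.
Froude number Fr = V/√(g·D_h) = 7.965/√(9.81×1.673) = 1.97, which is greater than 1, so the flow is supercritical.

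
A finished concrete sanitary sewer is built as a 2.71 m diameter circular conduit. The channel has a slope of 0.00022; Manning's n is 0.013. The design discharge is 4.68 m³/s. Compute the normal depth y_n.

y_n = 2.05 m

Manning's equation rearranged: A R^(2/3) = nQ / (1·√S) = 0.013 × 4.68 / (√0.00022) = 4.102.
Trying y = 1.74 m: A R^(2/3) = 3.307 — too small.
Trying y = 2.52 m: A R^(2/3) = 4.784 — too large.
Trying y = 2.05 m: A R^(2/3) = 4.098 — matches.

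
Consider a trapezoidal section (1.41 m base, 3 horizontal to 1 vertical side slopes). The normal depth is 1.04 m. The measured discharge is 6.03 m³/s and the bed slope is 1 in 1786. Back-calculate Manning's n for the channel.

n = 0.013

With bottom width b = 1.41 m and side slope z = 3: A = (b + zy)y = (1.41 + 3×1.04)×1.04 = 4.711 m²; P = b + 2y√(1+z²) = 1.41 + 2×1.04×3.162 = 7.988 m.
Hydraulic radius R = A/P = 4.711/7.988 = 0.5898 m.
Rearranging Manning's equation: n = (1/Q) A R^(2/3) S^(1/2) = (1/6.03) × 4.711 × 0.5898^(2/3) × √0.0005599 = 0.013.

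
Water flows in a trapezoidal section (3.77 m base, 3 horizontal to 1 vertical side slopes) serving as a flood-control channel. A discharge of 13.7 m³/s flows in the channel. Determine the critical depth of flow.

y_c = 0.871 m

At critical depth, Q² T / (g A³) = 1, i.e. A³/T = Q²/g = 13.7²/9.81 = 19.13.
Try y = 0.694 m: A³/T = 8.443 — too small.
Try y = 0.971 m: A³/T = 28.48 — too large.
Try y = 0.871 m: A³/T = 19.1 — ≈ 19.13.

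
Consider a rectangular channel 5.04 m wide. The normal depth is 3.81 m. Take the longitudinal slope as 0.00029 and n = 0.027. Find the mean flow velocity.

Flow area A = b·y = 5.04 × 3.81 = 19.2 m². Wetted perimeter P = b + 2y = 5.04 + 2×3.81 = 12.66 m.
Hydraulic radius R = A/P = 19.2/12.66 = 1.517 m.
From Manning's equation, V = (1/n) R^(2/3) S^(1/2) = (1/0.027) × 1.517^(2/3) × 0.00029^(1/2) = 0.833 m/s.

V = 0.833 m/s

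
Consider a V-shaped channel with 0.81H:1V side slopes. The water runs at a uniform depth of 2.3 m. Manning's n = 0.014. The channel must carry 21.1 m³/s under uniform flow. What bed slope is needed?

S = 0.00731

For a triangular section with side slope z = 0.81: A = zy² = 0.81×2.3² = 4.285 m²; P = 2y√(1+z²) = 2×2.3×1.287 = 5.92 m.
Hydraulic radius R = A/P = 4.285/5.92 = 0.7238 m.
From Manning's equation, S = [nQ / (1 A R^(2/3))]² = [0.014 × 21.1 / (1 × 4.285 × 0.7238^(2/3))]² = 0.00731.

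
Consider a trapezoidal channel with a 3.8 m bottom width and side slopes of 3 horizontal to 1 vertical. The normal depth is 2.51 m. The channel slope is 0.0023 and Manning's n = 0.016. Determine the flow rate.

With bottom width b = 3.8 m and side slope z = 3: A = (b + zy)y = (3.8 + 3×2.51)×2.51 = 28.44 m²; P = b + 2y√(1+z²) = 3.8 + 2×2.51×3.162 = 19.67 m.
Hydraulic radius R = A/P = 28.44/19.67 = 1.445 m.
Manning's equation: Q = (1/n) A R^(2/3) S^(1/2) = (1/0.016) × 28.44 × 1.445^(2/3) × 0.0023^(1/2) = 109 m³/s.

Q = 109 m³/s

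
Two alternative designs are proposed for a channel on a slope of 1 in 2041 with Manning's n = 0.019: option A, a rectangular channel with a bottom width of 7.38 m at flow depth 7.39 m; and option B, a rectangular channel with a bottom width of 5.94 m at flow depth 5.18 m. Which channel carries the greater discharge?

Channel A: Flow area A = b·y = 7.38 × 7.39 = 54.54 m². Wetted perimeter P = b + 2y = 7.38 + 2×7.39 = 22.16 m. Hydraulic radius R = A/P = 54.54/22.16 = 2.461 m. Q_A = (1/0.019)·54.54·2.461^(2/3)·√0.00049 = 115.8 m³/s.
Channel B: Flow area A = b·y = 5.94 × 5.18 = 30.77 m². Wetted perimeter P = b + 2y = 5.94 + 2×5.18 = 16.3 m. Hydraulic radius R = A/P = 30.77/16.3 = 1.888 m. Q_B = (1/0.019)·30.77·1.888^(2/3)·√0.00049 = 54.75 m³/s.
Q_A = 115.8 m³/s vs Q_B = 54.75 m³/s, so channel A carries more.

channel A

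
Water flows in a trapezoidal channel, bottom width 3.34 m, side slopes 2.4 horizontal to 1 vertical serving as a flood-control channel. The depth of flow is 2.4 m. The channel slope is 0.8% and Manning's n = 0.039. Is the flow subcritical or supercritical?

subcritical

With bottom width b = 3.34 m and side slope z = 2.4: A = (b + zy)y = (3.34 + 2.4×2.4)×2.4 = 21.84 m²; P = b + 2y√(1+z²) = 3.34 + 2×2.4×2.6 = 15.82 m.
Hydraulic radius R = A/P = 21.84/15.82 = 1.381 m.
V = (1/n) R^(2/3) √S = (1/0.039) × 1.381^(2/3) × √0.008 = 2.843 m/s. Hydraulic depth D_h = A/T = 21.84/14.86 = 1.47 m.
Froude number Fr = V/√(g·D_h) = 2.843/√(9.81×1.47) = 0.749, which is less than 1, so the flow is subcritical.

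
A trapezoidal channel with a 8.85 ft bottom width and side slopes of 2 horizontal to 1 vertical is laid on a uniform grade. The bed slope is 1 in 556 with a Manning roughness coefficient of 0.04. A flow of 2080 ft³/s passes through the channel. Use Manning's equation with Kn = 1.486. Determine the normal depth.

y_n = 11.9 ft

Manning's equation rearranged: A R^(2/3) = nQ / (1.486·√S) = 0.04 × 2080 / (1.486 × √0.001799) = 1320.
Trying y = 13.5 ft: A R^(2/3) = 1770 — high.
Trying y = 8.9 ft: A R^(2/3) = 681.9 — low.
Trying y = 11.9 ft: A R^(2/3) = 1320 — matches.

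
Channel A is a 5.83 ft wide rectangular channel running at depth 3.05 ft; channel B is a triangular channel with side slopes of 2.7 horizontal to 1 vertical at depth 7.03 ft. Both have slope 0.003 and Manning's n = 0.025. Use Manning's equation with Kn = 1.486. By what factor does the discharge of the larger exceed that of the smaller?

Channel A: Flow area A = b·y = 5.83 × 3.05 = 17.78 ft². Wetted perimeter P = b + 2y = 5.83 + 2×3.05 = 11.93 ft. Hydraulic radius R = A/P = 17.78/11.93 = 1.49 ft. Q_A = (1.486/0.025)·17.78·1.49^(2/3)·√0.003 = 75.54 ft³/s.
Channel B: For a triangular section with side slope z = 2.7: A = zy² = 2.7×7.03² = 133.4 ft²; P = 2y√(1+z²) = 2×7.03×2.879 = 40.48 ft. Hydraulic radius R = A/P = 133.4/40.48 = 3.296 ft. Q_B = (1.486/0.025)·133.4·3.296^(2/3)·√0.003 = 962.2 ft³/s.
The larger discharge is 962.2 ft³/s and the smaller is 75.54 ft³/s; the ratio is 12.7.

12.7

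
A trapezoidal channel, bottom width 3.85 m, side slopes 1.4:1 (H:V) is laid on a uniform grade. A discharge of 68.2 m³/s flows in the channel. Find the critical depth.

At critical depth, Q² T / (g A³) = 1, i.e. A³/T = Q²/g = 68.2²/9.81 = 474.1.
At y = 3.01 m: A³/T = 1165 — high.
At y = 2.05 m: A³/T = 272.6 — low.
At y = 2.38 m: A³/T = 475 — ≈ 474.1.

y_c = 2.38 m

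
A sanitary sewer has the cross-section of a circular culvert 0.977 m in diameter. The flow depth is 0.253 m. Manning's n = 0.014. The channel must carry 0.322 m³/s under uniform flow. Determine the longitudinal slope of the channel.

S = 0.011

For a circular section of diameter D = 0.977 m at depth y = 0.253 m, the central angle is θ = 2 arccos(1 − 2y/D) = 2.136 rad. Then A = (D²/8)(θ − sin θ) = 0.154 m² and P = Dθ/2 = 1.043 m.
Hydraulic radius R = A/P = 0.154/1.043 = 0.1476 m.
From Manning's equation, S = [nQ / (1 A R^(2/3))]² = [0.014 × 0.322 / (1 × 0.154 × 0.1476^(2/3))]² = 0.011.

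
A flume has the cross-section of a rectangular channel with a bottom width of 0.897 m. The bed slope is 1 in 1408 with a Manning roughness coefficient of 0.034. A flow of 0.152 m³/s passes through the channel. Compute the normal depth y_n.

y_n = 0.549 m

Manning's equation rearranged: A R^(2/3) = nQ / (1·√S) = 0.034 × 0.152 / (√0.0007102) = 0.1939.
Try y = 0.444 m: A R^(2/3) = 0.1465 — short.
Try y = 0.622 m: A R^(2/3) = 0.2276 — over.
Try y = 0.549 m: A R^(2/3) = 0.1938 — matches.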